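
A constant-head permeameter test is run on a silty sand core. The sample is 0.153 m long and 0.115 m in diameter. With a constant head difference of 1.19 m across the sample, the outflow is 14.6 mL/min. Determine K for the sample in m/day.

0.260

Cross-sectional area A = π·(d/2)² = π × (0.115/2)² = 0.01039 m².
Convert discharge: 14.6 mL/min = 2.433e-07 m³/s.
Darcy's law rearranged: K = Q·L / (A·Δh) = 2.433e-07 × 0.153 / (0.01039 × 1.19) = 3.012e-06 m/s = 0.2602 m/day.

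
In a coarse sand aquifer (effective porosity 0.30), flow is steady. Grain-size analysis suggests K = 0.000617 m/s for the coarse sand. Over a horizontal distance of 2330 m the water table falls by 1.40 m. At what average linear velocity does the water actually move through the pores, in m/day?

0.107

Convert K: 0.000617 m/s × 86400 = 53.31 m/day.
Hydraulic gradient i = Δh / L = 1.40 / 2330 = 0.0006009.
Darcy flux q = K · i = 53.31 × 0.0006009 = 0.03203 m/day.
Seepage velocity v = q / n_e = 0.03203 / 0.30 = 0.1068 m/day.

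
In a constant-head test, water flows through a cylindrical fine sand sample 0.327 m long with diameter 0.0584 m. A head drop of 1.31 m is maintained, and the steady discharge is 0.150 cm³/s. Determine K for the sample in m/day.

1.21

Cross-sectional area A = π·(d/2)² = π × (0.0584/2)² = 0.002679 m².
Convert discharge: 0.150 cm³/s = 1.500e-07 m³/s.
Darcy's law rearranged: K = Q·L / (A·Δh) = 1.500e-07 × 0.327 / (0.002679 × 1.31) = 1.398e-05 m/s = 1.208 m/day.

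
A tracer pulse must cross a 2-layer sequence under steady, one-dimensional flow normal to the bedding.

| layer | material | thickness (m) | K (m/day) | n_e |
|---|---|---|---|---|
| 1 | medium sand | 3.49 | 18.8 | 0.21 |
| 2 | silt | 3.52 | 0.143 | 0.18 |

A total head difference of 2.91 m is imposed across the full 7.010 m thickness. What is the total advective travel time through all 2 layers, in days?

With flow normal to the layers, continuity requires the same specific discharge q through every layer.
Σ(b_i/K_i) = 3.49/18.8 + 3.52/0.143 = 24.80 d.
q = Δh / Σ(b_i/K_i) = 2.91 / 24.80 = 0.1173 m/day.
In each layer the seepage velocity is v_i = q/n_i, so the layer transit time is t_i = b_i·n_i / q:
  layer 1 (medium sand): t_1 = 3.49 × 0.21 / 0.1173 = 6.246 d
  layer 2 (silt): t_2 = 3.52 × 0.18 / 0.1173 = 5.400 d
Total t = Σ t_i = 11.65 days.

11.6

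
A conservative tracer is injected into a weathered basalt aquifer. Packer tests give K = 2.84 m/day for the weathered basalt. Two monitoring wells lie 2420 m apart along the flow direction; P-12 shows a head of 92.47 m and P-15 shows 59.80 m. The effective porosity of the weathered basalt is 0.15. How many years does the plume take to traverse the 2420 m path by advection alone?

25.9

Hydraulic gradient i = (92.47 − 59.80) / 2420 = 32.67 / 2420 = 0.01350.
Darcy flux q = K · i = 2.840 × 0.01350 = 0.03834 m/day.
Seepage velocity v = q / n_e = 0.03834 / 0.15 = 0.2556 m/day.
Travel time t = L / v = 2420 / 0.2556 = 9468 days = 25.92 years.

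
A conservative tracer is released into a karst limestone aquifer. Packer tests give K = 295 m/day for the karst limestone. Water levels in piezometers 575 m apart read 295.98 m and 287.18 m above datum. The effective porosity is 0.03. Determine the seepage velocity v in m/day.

Hydraulic gradient i = (295.98 − 287.18) / 575 = 8.8 / 575 = 0.01530.
Darcy flux q = K · i = 295.0 × 0.01530 = 4.515 m/day.
Seepage velocity v = q / n_e = 4.515 / 0.03 = 150.5 m/day.

150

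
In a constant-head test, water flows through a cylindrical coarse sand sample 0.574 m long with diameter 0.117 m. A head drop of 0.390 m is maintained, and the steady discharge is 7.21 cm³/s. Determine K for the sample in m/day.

85.3

Cross-sectional area A = π·(d/2)² = π × (0.117/2)² = 0.01075 m².
Convert discharge: 7.21 cm³/s = 7.210e-06 m³/s.
Darcy's law rearranged: K = Q·L / (A·Δh) = 7.210e-06 × 0.574 / (0.01075 × 0.390) = 0.0009870 m/s = 85.28 m/day.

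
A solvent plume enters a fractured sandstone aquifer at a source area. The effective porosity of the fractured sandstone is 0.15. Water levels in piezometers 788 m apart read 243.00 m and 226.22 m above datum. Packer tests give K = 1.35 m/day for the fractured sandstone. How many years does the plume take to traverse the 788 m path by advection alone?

Hydraulic gradient i = (243.00 − 226.22) / 788 = 16.78 / 788 = 0.02129.
Darcy flux q = K · i = 1.350 × 0.02129 = 0.02875 m/day.
Seepage velocity v = q / n_e = 0.02875 / 0.15 = 0.1916 m/day.
Travel time t = L / v = 788 / 0.1916 = 4112 days = 11.26 years.

11.3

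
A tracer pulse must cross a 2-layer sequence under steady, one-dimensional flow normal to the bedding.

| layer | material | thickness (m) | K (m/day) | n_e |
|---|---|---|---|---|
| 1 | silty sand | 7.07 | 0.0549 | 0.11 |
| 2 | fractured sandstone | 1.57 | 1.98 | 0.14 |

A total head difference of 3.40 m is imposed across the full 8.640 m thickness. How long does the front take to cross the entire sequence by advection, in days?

38.0

With flow normal to the layers, continuity requires the same specific discharge q through every layer.
Σ(b_i/K_i) = 7.07/0.0549 + 1.57/1.98 = 129.6 d.
q = Δh / Σ(b_i/K_i) = 3.40 / 129.6 = 0.02624 m/day.
In each layer the seepage velocity is v_i = q/n_i, so the layer transit time is t_i = b_i·n_i / q:
  layer 1 (silty sand): t_1 = 7.07 × 0.11 / 0.02624 = 29.64 d
  layer 2 (fractured sandstone): t_2 = 1.57 × 0.14 / 0.02624 = 8.376 d
Total t = Σ t_i = 38.01 days.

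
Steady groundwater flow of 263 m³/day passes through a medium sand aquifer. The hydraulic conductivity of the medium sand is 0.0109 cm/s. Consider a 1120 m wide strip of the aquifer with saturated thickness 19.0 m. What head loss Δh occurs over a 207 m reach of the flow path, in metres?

0.272

Convert K: 0.0109 cm/s × 864 = 9.418 m/day.
Cross-sectional area A = 1120 × 19.0 = 21280 m².
From Q = K·A·i, i = Q / (K·A) = 263 / (9.418 × 21280) = 0.001312.
Head loss Δh = i · L = 0.001312 × 207 = 0.2717 m.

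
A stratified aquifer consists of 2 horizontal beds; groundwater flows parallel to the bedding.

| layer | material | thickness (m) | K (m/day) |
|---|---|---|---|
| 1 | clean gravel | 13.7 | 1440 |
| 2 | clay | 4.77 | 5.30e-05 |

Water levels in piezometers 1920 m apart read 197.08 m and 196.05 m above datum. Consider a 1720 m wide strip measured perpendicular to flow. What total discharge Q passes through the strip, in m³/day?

Flow is parallel to layering, so each bed carries its own Darcy discharge and the transmissivities add.
Σ(K_i·b_i) = 1440×13.7 + 5.30e-05×4.77 = 19728 m²/day.
Hydraulic gradient i = (197.08 − 196.05) / 1920 = 1.03 / 1920 = 0.0005365.
Q = Σ(K_i·b_i) · W · i = 19728 × 1720 × 0.0005365 = 18203 m³/day.

18200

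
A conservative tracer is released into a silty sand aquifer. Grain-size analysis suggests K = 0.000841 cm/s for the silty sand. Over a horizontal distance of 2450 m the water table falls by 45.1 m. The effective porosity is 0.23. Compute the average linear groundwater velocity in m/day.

Convert K: 0.000841 cm/s × 864 = 0.7266 m/day.
Hydraulic gradient i = Δh / L = 45.1 / 2450 = 0.01841.
Darcy flux q = K · i = 0.7266 × 0.01841 = 0.01338 m/day.
Seepage velocity v = q / n_e = 0.01338 / 0.23 = 0.05816 m/day.

0.0582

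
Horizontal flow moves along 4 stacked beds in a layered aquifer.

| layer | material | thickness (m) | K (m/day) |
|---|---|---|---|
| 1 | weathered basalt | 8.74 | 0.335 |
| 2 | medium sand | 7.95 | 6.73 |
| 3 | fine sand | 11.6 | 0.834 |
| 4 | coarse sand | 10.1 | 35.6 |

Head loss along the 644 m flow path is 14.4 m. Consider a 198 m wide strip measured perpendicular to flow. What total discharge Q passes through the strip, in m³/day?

1880

Flow is parallel to layering, so each bed carries its own Darcy discharge and the transmissivities add.
Σ(K_i·b_i) = 0.335×8.74 + 6.73×7.95 + 0.834×11.6 + 35.6×10.1 = 425.7 m²/day.
Hydraulic gradient i = Δh / L = 14.4 / 644 = 0.02236.
Q = Σ(K_i·b_i) · W · i = 425.7 × 198 × 0.02236 = 1885 m³/day.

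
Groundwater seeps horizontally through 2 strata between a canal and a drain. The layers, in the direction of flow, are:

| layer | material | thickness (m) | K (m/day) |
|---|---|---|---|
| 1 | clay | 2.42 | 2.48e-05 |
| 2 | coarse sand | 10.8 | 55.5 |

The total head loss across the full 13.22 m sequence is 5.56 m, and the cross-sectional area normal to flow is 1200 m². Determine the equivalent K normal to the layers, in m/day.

0.000135

Flow is perpendicular to layering, so the layers act in series and the equivalent K is the thickness-weighted harmonic mean.
Total thickness L = 2.42 + 10.8 = 13.22 m.
Σ(b_i/K_i) = 2.42/2.48e-05 + 10.8/55.5 = 97581 d.
K_eq = L / Σ(b_i/K_i) = 13.22 / 97581 = 0.0001355 m/day.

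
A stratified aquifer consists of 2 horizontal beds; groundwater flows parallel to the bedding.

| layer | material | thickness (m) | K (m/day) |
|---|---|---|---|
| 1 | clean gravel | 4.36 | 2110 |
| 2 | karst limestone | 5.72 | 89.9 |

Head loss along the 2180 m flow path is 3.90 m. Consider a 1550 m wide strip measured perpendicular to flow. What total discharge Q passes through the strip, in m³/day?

26900

Flow is parallel to layering, so each bed carries its own Darcy discharge and the transmissivities add.
Σ(K_i·b_i) = 2110×4.36 + 89.9×5.72 = 9714 m²/day.
Hydraulic gradient i = Δh / L = 3.90 / 2180 = 0.001789.
Q = Σ(K_i·b_i) · W · i = 9714 × 1550 × 0.001789 = 26936 m³/day.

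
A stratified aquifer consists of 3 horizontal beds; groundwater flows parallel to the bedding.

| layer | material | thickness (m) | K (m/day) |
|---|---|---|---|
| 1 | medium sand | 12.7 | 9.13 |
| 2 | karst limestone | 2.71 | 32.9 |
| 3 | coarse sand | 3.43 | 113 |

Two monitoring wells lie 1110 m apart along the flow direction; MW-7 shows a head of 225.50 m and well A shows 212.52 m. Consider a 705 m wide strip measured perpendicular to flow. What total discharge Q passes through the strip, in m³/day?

4890

Flow is parallel to layering, so each bed carries its own Darcy discharge and the transmissivities add.
Σ(K_i·b_i) = 9.13×12.7 + 32.9×2.71 + 113×3.43 = 592.7 m²/day.
Hydraulic gradient i = (225.50 − 212.52) / 1110 = 12.98 / 1110 = 0.01169.
Q = Σ(K_i·b_i) · W · i = 592.7 × 705 × 0.01169 = 4886 m³/day.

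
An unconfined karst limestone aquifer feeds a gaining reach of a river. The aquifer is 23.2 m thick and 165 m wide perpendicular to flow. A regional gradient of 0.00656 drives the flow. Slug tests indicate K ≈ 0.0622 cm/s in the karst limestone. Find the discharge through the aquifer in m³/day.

1350

Convert K: 0.0622 cm/s × 864 = 53.74 m/day.
Cross-sectional area A = 165 × 23.2 = 3828 m².
Hydraulic gradient i = 0.00656.
Darcy's law: Q = K · A · i = 53.74 × 3828 × 0.006560 = 1350 m³/day.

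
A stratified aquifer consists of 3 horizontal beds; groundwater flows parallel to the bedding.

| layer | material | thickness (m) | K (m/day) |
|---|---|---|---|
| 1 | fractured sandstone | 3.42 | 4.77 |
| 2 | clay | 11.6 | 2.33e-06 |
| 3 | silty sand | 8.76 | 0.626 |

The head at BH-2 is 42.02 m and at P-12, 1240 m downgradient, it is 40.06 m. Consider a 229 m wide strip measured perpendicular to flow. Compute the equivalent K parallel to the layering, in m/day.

0.917

Flow is parallel to layering, so each bed carries its own Darcy discharge and the transmissivities add.
Σ(K_i·b_i) = 4.77×3.42 + 2.33e-06×11.6 + 0.626×8.76 = 21.80 m²/day.
Total thickness b = 23.78 m, so K_eq = Σ(K_i·b_i)/b = 0.9166 m/day.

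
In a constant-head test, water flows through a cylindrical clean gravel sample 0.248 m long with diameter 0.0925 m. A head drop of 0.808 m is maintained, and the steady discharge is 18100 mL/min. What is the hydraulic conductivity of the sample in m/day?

Cross-sectional area A = π·(d/2)² = π × (0.0925/2)² = 0.006720 m².
Convert discharge: 18100 mL/min = 0.0003017 m³/s.
Darcy's law rearranged: K = Q·L / (A·Δh) = 0.0003017 × 0.248 / (0.006720 × 0.808) = 0.01378 m/s = 1190 m/day.

1190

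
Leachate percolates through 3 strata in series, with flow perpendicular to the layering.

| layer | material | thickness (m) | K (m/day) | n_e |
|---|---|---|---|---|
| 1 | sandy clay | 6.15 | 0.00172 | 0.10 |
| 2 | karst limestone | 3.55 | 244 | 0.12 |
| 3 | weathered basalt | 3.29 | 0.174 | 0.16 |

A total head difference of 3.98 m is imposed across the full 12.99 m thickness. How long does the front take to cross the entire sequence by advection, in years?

3.88

With flow normal to the layers, continuity requires the same specific discharge q through every layer.
Σ(b_i/K_i) = 6.15/0.00172 + 3.55/244 + 3.29/0.174 = 3595 d.
q = Δh / Σ(b_i/K_i) = 3.98 / 3595 = 0.001107 m/day.
In each layer the seepage velocity is v_i = q/n_i, so the layer transit time is t_i = b_i·n_i / q:
  layer 1 (sandy clay): t_1 = 6.15 × 0.10 / 0.001107 = 555.4 d
  layer 2 (karst limestone): t_2 = 3.55 × 0.12 / 0.001107 = 384.7 d
  layer 3 (weathered basalt): t_3 = 3.29 × 0.16 / 0.001107 = 475.4 d
Total t = Σ t_i = 1416 days = 3.876 years.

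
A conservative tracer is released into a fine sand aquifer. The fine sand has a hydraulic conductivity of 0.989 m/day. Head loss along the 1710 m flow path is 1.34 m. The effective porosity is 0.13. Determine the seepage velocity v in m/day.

0.00596

Hydraulic gradient i = Δh / L = 1.34 / 1710 = 0.0007836.
Darcy flux q = K · i = 0.9890 × 0.0007836 = 0.0007750 m/day.
Seepage velocity v = q / n_e = 0.0007750 / 0.13 = 0.005962 m/day.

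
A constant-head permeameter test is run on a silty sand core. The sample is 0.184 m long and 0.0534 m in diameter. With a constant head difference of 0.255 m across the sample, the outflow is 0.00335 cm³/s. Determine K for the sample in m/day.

0.0933

Cross-sectional area A = π·(d/2)² = π × (0.0534/2)² = 0.002240 m².
Convert discharge: 0.00335 cm³/s = 3.350e-09 m³/s.
Darcy's law rearranged: K = Q·L / (A·Δh) = 3.350e-09 × 0.184 / (0.002240 × 0.255) = 1.079e-06 m/s = 0.09325 m/day.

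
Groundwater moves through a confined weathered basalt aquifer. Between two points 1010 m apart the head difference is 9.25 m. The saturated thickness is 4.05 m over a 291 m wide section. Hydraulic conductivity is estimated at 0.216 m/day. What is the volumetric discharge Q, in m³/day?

2.33

Cross-sectional area A = 291 × 4.05 = 1179 m².
Hydraulic gradient i = Δh / L = 9.25 / 1010 = 0.009158.
Darcy's law: Q = K · A · i = 0.2160 × 1179 × 0.009158 = 2.331 m³/day.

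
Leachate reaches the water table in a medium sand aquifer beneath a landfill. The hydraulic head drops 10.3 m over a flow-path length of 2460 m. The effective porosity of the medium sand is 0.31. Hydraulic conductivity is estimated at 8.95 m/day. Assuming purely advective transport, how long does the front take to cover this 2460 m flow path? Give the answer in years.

Hydraulic gradient i = Δh / L = 10.3 / 2460 = 0.004187.
Darcy flux q = K · i = 8.950 × 0.004187 = 0.03747 m/day.
Seepage velocity v = q / n_e = 0.03747 / 0.31 = 0.1209 m/day.
Travel time t = L / v = 2460 / 0.1209 = 20350 days = 55.72 years.

55.7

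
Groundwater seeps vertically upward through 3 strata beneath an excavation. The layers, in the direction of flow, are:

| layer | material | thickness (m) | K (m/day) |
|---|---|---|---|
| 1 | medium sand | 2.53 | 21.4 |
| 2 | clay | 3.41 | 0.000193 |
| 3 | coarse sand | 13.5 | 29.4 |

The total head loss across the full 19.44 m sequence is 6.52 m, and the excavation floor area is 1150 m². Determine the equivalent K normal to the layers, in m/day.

Flow is perpendicular to layering, so the layers act in series and the equivalent K is the thickness-weighted harmonic mean.
Total thickness L = 2.53 + 3.41 + 13.5 = 19.44 m.
Σ(b_i/K_i) = 2.53/21.4 + 3.41/0.000193 + 13.5/29.4 = 17669 d.
K_eq = L / Σ(b_i/K_i) = 19.44 / 17669 = 0.001100 m/day.

0.00110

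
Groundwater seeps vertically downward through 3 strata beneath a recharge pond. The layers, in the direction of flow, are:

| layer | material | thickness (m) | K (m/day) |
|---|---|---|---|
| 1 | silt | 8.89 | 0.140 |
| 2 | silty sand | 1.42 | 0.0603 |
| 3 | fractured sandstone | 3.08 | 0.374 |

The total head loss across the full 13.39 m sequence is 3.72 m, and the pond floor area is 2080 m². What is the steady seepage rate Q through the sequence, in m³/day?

Flow is perpendicular to layering, so the layers act in series and the equivalent K is the thickness-weighted harmonic mean.
Total thickness L = 8.89 + 1.42 + 3.08 = 13.39 m.
Σ(b_i/K_i) = 8.89/0.140 + 1.42/0.0603 + 3.08/0.374 = 95.28 d.
K_eq = L / Σ(b_i/K_i) = 13.39 / 95.28 = 0.1405 m/day.
Q = K_eq · A · (Δh/L) = 0.1405 × 2080 × (3.72/13.39) = 81.21 m³/day.

81.2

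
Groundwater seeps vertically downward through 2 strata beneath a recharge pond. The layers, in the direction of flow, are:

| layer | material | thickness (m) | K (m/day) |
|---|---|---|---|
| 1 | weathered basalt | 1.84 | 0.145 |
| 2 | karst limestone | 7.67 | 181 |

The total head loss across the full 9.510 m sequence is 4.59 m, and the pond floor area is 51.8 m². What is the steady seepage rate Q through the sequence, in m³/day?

Flow is perpendicular to layering, so the layers act in series and the equivalent K is the thickness-weighted harmonic mean.
Total thickness L = 1.84 + 7.67 = 9.510 m.
Σ(b_i/K_i) = 1.84/0.145 + 7.67/181 = 12.73 d.
K_eq = L / Σ(b_i/K_i) = 9.510 / 12.73 = 0.7469 m/day.
Q = K_eq · A · (Δh/L) = 0.7469 × 51.8 × (4.59/9.510) = 18.67 m³/day.

18.7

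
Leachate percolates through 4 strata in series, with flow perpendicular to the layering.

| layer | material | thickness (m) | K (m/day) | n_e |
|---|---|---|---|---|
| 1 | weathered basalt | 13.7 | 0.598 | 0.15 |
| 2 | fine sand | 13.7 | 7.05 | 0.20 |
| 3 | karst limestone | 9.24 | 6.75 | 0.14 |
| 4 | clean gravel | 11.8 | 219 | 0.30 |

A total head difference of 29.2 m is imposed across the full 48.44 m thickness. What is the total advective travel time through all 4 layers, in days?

8.66

With flow normal to the layers, continuity requires the same specific discharge q through every layer.
Σ(b_i/K_i) = 13.7/0.598 + 13.7/7.05 + 9.24/6.75 + 11.8/219 = 26.28 d.
q = Δh / Σ(b_i/K_i) = 29.2 / 26.28 = 1.111 m/day.
In each layer the seepage velocity is v_i = q/n_i, so the layer transit time is t_i = b_i·n_i / q:
  layer 1 (weathered basalt): t_1 = 13.7 × 0.15 / 1.111 = 1.849 d
  layer 2 (fine sand): t_2 = 13.7 × 0.20 / 1.111 = 2.466 d
  layer 3 (karst limestone): t_3 = 9.24 × 0.14 / 1.111 = 1.164 d
  layer 4 (clean gravel): t_4 = 11.8 × 0.30 / 1.111 = 3.185 d
Total t = Σ t_i = 8.664 days.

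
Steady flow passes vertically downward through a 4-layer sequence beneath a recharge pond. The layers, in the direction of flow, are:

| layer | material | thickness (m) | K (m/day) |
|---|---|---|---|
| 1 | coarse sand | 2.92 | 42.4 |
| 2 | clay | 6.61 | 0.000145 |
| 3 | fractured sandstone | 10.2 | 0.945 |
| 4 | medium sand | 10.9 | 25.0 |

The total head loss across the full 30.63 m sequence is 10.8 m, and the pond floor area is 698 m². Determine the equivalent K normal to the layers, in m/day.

0.000672

Flow is perpendicular to layering, so the layers act in series and the equivalent K is the thickness-weighted harmonic mean.
Total thickness L = 2.92 + 6.61 + 10.2 + 10.9 = 30.63 m.
Σ(b_i/K_i) = 2.92/42.4 + 6.61/0.000145 + 10.2/0.945 + 10.9/25.0 = 45598 d.
K_eq = L / Σ(b_i/K_i) = 30.63 / 45598 = 0.0006717 m/day.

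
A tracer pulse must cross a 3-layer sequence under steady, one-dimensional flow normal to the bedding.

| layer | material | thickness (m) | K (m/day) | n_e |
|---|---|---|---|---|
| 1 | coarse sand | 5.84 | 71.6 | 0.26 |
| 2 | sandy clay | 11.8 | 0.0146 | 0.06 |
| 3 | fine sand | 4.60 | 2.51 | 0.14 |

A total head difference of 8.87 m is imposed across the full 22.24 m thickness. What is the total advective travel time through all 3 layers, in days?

262

With flow normal to the layers, continuity requires the same specific discharge q through every layer.
Σ(b_i/K_i) = 5.84/71.6 + 11.8/0.0146 + 4.60/2.51 = 810.1 d.
q = Δh / Σ(b_i/K_i) = 8.87 / 810.1 = 0.01095 m/day.
In each layer the seepage velocity is v_i = q/n_i, so the layer transit time is t_i = b_i·n_i / q:
  layer 1 (coarse sand): t_1 = 5.84 × 0.26 / 0.01095 = 138.7 d
  layer 2 (sandy clay): t_2 = 11.8 × 0.06 / 0.01095 = 64.66 d
  layer 3 (fine sand): t_3 = 4.60 × 0.14 / 0.01095 = 58.82 d
Total t = Σ t_i = 262.2 days.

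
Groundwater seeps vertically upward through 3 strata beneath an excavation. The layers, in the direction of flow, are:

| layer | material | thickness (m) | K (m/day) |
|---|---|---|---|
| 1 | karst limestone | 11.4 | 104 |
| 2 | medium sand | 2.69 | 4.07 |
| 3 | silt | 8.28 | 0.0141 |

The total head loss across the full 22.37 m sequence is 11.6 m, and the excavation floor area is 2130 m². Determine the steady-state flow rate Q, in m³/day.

Flow is perpendicular to layering, so the layers act in series and the equivalent K is the thickness-weighted harmonic mean.
Total thickness L = 11.4 + 2.69 + 8.28 = 22.37 m.
Σ(b_i/K_i) = 11.4/104 + 2.69/4.07 + 8.28/0.0141 = 588.0 d.
K_eq = L / Σ(b_i/K_i) = 22.37 / 588.0 = 0.03804 m/day.
Q = K_eq · A · (Δh/L) = 0.03804 × 2130 × (11.6/22.37) = 42.02 m³/day.

42.0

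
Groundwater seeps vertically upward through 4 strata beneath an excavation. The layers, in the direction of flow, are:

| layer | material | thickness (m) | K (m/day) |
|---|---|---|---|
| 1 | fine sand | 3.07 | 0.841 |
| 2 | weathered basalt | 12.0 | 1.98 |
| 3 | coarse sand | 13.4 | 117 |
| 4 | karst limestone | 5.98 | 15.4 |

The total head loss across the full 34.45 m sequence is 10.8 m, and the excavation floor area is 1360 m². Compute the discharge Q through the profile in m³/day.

1440

Flow is perpendicular to layering, so the layers act in series and the equivalent K is the thickness-weighted harmonic mean.
Total thickness L = 3.07 + 12.0 + 13.4 + 5.98 = 34.45 m.
Σ(b_i/K_i) = 3.07/0.841 + 12.0/1.98 + 13.4/117 + 5.98/15.4 = 10.21 d.
K_eq = L / Σ(b_i/K_i) = 34.45 / 10.21 = 3.373 m/day.
Q = K_eq · A · (Δh/L) = 3.373 × 1360 × (10.8/34.45) = 1438 m³/day.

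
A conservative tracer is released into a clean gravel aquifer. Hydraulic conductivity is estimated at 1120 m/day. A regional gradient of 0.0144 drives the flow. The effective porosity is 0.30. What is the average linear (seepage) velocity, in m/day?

Hydraulic gradient i = 0.0144.
Darcy flux q = K · i = 1120 × 0.01440 = 16.13 m/day.
Seepage velocity v = q / n_e = 16.13 / 0.30 = 53.76 m/day.

53.8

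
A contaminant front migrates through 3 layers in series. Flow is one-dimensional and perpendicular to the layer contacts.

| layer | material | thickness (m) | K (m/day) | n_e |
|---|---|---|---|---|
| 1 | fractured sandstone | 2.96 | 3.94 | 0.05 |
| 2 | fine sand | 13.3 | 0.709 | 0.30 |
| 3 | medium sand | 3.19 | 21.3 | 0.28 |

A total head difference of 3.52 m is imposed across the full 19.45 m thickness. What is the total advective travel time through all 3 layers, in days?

With flow normal to the layers, continuity requires the same specific discharge q through every layer.
Σ(b_i/K_i) = 2.96/3.94 + 13.3/0.709 + 3.19/21.3 = 19.66 d.
q = Δh / Σ(b_i/K_i) = 3.52 / 19.66 = 0.1790 m/day.
In each layer the seepage velocity is v_i = q/n_i, so the layer transit time is t_i = b_i·n_i / q:
  layer 1 (fractured sandstone): t_1 = 2.96 × 0.05 / 0.1790 = 0.8266 d
  layer 2 (fine sand): t_2 = 13.3 × 0.30 / 0.1790 = 22.28 d
  layer 3 (medium sand): t_3 = 3.19 × 0.28 / 0.1790 = 4.989 d
Total t = Σ t_i = 28.10 days.

28.1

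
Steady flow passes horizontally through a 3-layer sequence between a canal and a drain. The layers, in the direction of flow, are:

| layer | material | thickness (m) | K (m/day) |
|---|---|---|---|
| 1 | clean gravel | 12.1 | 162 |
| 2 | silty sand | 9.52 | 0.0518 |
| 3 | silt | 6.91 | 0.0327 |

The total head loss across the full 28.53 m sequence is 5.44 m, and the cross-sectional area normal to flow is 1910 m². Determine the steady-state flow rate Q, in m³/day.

26.3

Flow is perpendicular to layering, so the layers act in series and the equivalent K is the thickness-weighted harmonic mean.
Total thickness L = 12.1 + 9.52 + 6.91 = 28.53 m.
Σ(b_i/K_i) = 12.1/162 + 9.52/0.0518 + 6.91/0.0327 = 395.2 d.
K_eq = L / Σ(b_i/K_i) = 28.53 / 395.2 = 0.07220 m/day.
Q = K_eq · A · (Δh/L) = 0.07220 × 1910 × (5.44/28.53) = 26.29 m³/day.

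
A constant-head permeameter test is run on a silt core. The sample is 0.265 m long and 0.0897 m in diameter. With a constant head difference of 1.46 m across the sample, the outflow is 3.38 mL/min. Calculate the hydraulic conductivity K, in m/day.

0.140

Cross-sectional area A = π·(d/2)² = π × (0.0897/2)² = 0.006319 m².
Convert discharge: 3.38 mL/min = 5.633e-08 m³/s.
Darcy's law rearranged: K = Q·L / (A·Δh) = 5.633e-08 × 0.265 / (0.006319 × 1.46) = 1.618e-06 m/s = 0.1398 m/day.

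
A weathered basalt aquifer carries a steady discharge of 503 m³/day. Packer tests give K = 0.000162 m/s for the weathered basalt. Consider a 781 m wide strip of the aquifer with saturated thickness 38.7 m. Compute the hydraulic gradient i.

0.00119

Convert K: 0.000162 m/s × 86400 = 14.00 m/day.
Cross-sectional area A = 781 × 38.7 = 30225 m².
From Q = K·A·i, i = Q / (K·A) = 503 / (14.00 × 30225) = 0.001189.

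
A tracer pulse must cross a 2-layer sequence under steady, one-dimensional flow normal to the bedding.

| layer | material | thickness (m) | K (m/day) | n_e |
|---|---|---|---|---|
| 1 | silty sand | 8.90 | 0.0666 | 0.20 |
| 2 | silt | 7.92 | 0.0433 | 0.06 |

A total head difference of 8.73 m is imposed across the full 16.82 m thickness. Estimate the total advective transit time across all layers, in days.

With flow normal to the layers, continuity requires the same specific discharge q through every layer.
Σ(b_i/K_i) = 8.90/0.0666 + 7.92/0.0433 = 316.5 d.
q = Δh / Σ(b_i/K_i) = 8.73 / 316.5 = 0.02758 m/day.
In each layer the seepage velocity is v_i = q/n_i, so the layer transit time is t_i = b_i·n_i / q:
  layer 1 (silty sand): t_1 = 8.90 × 0.20 / 0.02758 = 64.54 d
  layer 2 (silt): t_2 = 7.92 × 0.06 / 0.02758 = 17.23 d
Total t = Σ t_i = 81.77 days.

81.8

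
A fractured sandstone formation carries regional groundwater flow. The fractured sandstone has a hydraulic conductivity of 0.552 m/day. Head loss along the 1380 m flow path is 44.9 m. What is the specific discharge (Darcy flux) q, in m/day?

0.0180

Hydraulic gradient i = Δh / L = 44.9 / 1380 = 0.03254.
Specific discharge q = K · i = 0.5520 × 0.03254 = 0.01796 m/day.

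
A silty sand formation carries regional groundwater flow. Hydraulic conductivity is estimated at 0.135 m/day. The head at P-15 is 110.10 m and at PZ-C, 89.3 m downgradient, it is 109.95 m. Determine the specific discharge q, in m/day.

Hydraulic gradient i = (110.10 − 109.95) / 89.3 = 0.15 / 89.3 = 0.001680.
Specific discharge q = K · i = 0.1350 × 0.001680 = 0.0002268 m/day.

0.000227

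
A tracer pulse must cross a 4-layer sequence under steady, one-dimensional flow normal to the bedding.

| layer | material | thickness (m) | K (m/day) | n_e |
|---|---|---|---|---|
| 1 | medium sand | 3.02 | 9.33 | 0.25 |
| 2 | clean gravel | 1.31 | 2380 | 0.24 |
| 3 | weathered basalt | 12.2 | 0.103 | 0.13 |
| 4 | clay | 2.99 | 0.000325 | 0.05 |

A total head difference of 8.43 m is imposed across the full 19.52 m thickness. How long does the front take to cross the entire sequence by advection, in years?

8.49

With flow normal to the layers, continuity requires the same specific discharge q through every layer.
Σ(b_i/K_i) = 3.02/9.33 + 1.31/2380 + 12.2/0.103 + 2.99/0.000325 = 9319 d.
q = Δh / Σ(b_i/K_i) = 8.43 / 9319 = 0.0009046 m/day.
In each layer the seepage velocity is v_i = q/n_i, so the layer transit time is t_i = b_i·n_i / q:
  layer 1 (medium sand): t_1 = 3.02 × 0.25 / 0.0009046 = 834.6 d
  layer 2 (clean gravel): t_2 = 1.31 × 0.24 / 0.0009046 = 347.5 d
  layer 3 (weathered basalt): t_3 = 12.2 × 0.13 / 0.0009046 = 1753 d
  layer 4 (clay): t_4 = 2.99 × 0.05 / 0.0009046 = 165.3 d
Total t = Σ t_i = 3101 days = 8.489 years.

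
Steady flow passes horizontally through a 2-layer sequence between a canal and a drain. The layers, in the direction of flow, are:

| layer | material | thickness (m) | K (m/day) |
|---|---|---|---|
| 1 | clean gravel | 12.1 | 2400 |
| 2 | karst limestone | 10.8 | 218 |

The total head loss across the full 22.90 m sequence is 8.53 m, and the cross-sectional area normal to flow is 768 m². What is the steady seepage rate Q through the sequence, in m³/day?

Flow is perpendicular to layering, so the layers act in series and the equivalent K is the thickness-weighted harmonic mean.
Total thickness L = 12.1 + 10.8 = 22.90 m.
Σ(b_i/K_i) = 12.1/2400 + 10.8/218 = 0.05458 d.
K_eq = L / Σ(b_i/K_i) = 22.90 / 0.05458 = 419.5 m/day.
Q = K_eq · A · (Δh/L) = 419.5 × 768 × (8.53/22.90) = 1.200e+05 m³/day.

120000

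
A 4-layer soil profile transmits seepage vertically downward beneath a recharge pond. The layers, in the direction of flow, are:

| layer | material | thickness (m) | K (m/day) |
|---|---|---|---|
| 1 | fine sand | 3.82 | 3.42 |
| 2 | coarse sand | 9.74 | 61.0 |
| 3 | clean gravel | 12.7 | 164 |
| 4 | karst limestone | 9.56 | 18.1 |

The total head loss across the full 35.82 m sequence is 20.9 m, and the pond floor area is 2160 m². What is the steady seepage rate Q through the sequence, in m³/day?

24000

Flow is perpendicular to layering, so the layers act in series and the equivalent K is the thickness-weighted harmonic mean.
Total thickness L = 3.82 + 9.74 + 12.7 + 9.56 = 35.82 m.
Σ(b_i/K_i) = 3.82/3.42 + 9.74/61.0 + 12.7/164 + 9.56/18.1 = 1.882 d.
K_eq = L / Σ(b_i/K_i) = 35.82 / 1.882 = 19.03 m/day.
Q = K_eq · A · (Δh/L) = 19.03 × 2160 × (20.9/35.82) = 23984 m³/day.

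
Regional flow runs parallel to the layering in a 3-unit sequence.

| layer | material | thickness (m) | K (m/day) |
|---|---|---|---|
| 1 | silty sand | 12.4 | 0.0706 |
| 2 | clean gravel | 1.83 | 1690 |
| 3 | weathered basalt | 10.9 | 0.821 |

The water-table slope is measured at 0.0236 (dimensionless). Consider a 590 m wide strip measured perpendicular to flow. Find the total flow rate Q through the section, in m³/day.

43200

Flow is parallel to layering, so each bed carries its own Darcy discharge and the transmissivities add.
Σ(K_i·b_i) = 0.0706×12.4 + 1690×1.83 + 0.821×10.9 = 3103 m²/day.
Hydraulic gradient i = 0.0236.
Q = Σ(K_i·b_i) · W · i = 3103 × 590 × 0.02360 = 43200 m³/day.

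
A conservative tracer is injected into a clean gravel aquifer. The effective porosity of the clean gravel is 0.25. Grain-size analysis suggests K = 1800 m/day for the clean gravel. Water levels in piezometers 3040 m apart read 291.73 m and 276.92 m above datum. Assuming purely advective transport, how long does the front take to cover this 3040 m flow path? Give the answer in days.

Hydraulic gradient i = (291.73 − 276.92) / 3040 = 14.81 / 3040 = 0.004872.
Darcy flux q = K · i = 1800 × 0.004872 = 8.769 m/day.
Seepage velocity v = q / n_e = 8.769 / 0.25 = 35.08 m/day.
Travel time t = L / v = 3040 / 35.08 = 86.67 days.

86.7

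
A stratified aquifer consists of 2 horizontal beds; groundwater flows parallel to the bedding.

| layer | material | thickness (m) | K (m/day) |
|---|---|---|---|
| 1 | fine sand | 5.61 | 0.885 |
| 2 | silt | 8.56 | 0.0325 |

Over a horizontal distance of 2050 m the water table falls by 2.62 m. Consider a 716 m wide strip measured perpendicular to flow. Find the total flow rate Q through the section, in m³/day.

Flow is parallel to layering, so each bed carries its own Darcy discharge and the transmissivities add.
Σ(K_i·b_i) = 0.885×5.61 + 0.0325×8.56 = 5.243 m²/day.
Hydraulic gradient i = Δh / L = 2.62 / 2050 = 0.001278.
Q = Σ(K_i·b_i) · W · i = 5.243 × 716 × 0.001278 = 4.798 m³/day.

4.80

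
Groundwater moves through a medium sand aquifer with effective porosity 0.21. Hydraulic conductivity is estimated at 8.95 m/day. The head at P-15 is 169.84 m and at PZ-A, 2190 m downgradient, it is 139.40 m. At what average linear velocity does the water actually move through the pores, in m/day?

Hydraulic gradient i = (169.84 − 139.40) / 2190 = 30.44 / 2190 = 0.01390.
Darcy flux q = K · i = 8.950 × 0.01390 = 0.1244 m/day.
Seepage velocity v = q / n_e = 0.1244 / 0.21 = 0.5924 m/day.

0.592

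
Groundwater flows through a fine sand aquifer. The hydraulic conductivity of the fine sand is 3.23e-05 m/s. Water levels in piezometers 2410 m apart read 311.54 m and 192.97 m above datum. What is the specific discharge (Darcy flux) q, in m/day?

Convert K: 3.23e-05 m/s × 86400 = 2.791 m/day.
Hydraulic gradient i = (311.54 − 192.97) / 2410 = 118.57 / 2410 = 0.04920.
Specific discharge q = K · i = 2.791 × 0.04920 = 0.1373 m/day.

0.137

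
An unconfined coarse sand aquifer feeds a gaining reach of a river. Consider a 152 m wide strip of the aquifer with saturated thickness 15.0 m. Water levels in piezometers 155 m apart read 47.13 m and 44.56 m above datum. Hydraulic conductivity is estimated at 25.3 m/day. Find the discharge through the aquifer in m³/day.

956

Cross-sectional area A = 152 × 15.0 = 2280 m².
Hydraulic gradient i = (47.13 − 44.56) / 155 = 2.57 / 155 = 0.01658.
Darcy's law: Q = K · A · i = 25.30 × 2280 × 0.01658 = 956.4 m³/day.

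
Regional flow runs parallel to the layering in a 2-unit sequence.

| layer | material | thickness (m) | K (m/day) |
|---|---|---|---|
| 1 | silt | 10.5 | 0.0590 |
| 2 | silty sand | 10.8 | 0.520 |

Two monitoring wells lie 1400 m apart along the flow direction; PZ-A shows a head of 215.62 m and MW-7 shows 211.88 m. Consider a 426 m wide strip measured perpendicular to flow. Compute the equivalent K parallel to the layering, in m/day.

0.293

Flow is parallel to layering, so each bed carries its own Darcy discharge and the transmissivities add.
Σ(K_i·b_i) = 0.0590×10.5 + 0.520×10.8 = 6.236 m²/day.
Total thickness b = 21.30 m, so K_eq = Σ(K_i·b_i)/b = 0.2927 m/day.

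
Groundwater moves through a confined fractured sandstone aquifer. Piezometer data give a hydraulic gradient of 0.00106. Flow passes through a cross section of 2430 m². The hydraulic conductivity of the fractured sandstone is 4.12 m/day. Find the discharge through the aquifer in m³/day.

10.6

Hydraulic gradient i = 0.00106.
Darcy's law: Q = K · A · i = 4.120 × 2430 × 0.001060 = 10.61 m³/day.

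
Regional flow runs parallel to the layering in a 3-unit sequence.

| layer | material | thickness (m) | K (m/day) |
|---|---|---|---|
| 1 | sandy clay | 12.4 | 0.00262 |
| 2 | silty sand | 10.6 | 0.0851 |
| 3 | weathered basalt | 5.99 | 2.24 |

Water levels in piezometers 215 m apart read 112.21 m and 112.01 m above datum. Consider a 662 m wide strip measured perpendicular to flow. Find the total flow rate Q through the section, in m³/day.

8.84

Flow is parallel to layering, so each bed carries its own Darcy discharge and the transmissivities add.
Σ(K_i·b_i) = 0.00262×12.4 + 0.0851×10.6 + 2.24×5.99 = 14.35 m²/day.
Hydraulic gradient i = (112.21 − 112.01) / 215 = 0.2 / 215 = 0.0009302.
Q = Σ(K_i·b_i) · W · i = 14.35 × 662 × 0.0009302 = 8.838 m³/day.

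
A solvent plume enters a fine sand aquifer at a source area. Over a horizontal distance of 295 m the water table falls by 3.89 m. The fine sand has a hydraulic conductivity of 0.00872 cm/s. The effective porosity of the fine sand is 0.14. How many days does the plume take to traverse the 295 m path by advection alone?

Convert K: 0.00872 cm/s × 864 = 7.534 m/day.
Hydraulic gradient i = Δh / L = 3.89 / 295 = 0.01319.
Darcy flux q = K · i = 7.534 × 0.01319 = 0.09935 m/day.
Seepage velocity v = q / n_e = 0.09935 / 0.14 = 0.7096 m/day.
Travel time t = L / v = 295 / 0.7096 = 415.7 days.

416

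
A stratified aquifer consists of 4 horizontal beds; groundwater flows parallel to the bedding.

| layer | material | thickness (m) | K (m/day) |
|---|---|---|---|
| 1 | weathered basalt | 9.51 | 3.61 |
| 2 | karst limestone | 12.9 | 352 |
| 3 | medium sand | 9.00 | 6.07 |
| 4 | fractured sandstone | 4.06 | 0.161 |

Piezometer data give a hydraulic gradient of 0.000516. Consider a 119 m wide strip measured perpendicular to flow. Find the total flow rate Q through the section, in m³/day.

Flow is parallel to layering, so each bed carries its own Darcy discharge and the transmissivities add.
Σ(K_i·b_i) = 3.61×9.51 + 352×12.9 + 6.07×9.00 + 0.161×4.06 = 4630 m²/day.
Hydraulic gradient i = 0.000516.
Q = Σ(K_i·b_i) · W · i = 4630 × 119 × 0.0005160 = 284.3 m³/day.

284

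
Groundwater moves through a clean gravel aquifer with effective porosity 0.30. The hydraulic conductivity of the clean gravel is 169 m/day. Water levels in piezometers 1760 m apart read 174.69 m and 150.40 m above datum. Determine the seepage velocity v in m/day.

Hydraulic gradient i = (174.69 − 150.40) / 1760 = 24.29 / 1760 = 0.01380.
Darcy flux q = K · i = 169.0 × 0.01380 = 2.332 m/day.
Seepage velocity v = q / n_e = 2.332 / 0.30 = 7.775 m/day.

7.77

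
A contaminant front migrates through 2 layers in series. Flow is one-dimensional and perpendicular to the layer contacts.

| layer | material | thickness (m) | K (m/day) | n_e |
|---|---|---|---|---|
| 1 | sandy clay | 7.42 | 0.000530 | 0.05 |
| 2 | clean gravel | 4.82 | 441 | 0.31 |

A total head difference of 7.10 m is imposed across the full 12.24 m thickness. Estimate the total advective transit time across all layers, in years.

With flow normal to the layers, continuity requires the same specific discharge q through every layer.
Σ(b_i/K_i) = 7.42/0.000530 + 4.82/441 = 14000 d.
q = Δh / Σ(b_i/K_i) = 7.10 / 14000 = 0.0005071 m/day.
In each layer the seepage velocity is v_i = q/n_i, so the layer transit time is t_i = b_i·n_i / q:
  layer 1 (sandy clay): t_1 = 7.42 × 0.05 / 0.0005071 = 731.5 d
  layer 2 (clean gravel): t_2 = 4.82 × 0.31 / 0.0005071 = 2946 d
Total t = Σ t_i = 3678 days = 10.07 years.

10.1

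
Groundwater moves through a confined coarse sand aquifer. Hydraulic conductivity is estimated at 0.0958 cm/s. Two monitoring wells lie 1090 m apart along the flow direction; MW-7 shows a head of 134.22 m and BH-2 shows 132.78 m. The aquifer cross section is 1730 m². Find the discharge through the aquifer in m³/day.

Convert K: 0.0958 cm/s × 864 = 82.77 m/day.
Hydraulic gradient i = (134.22 − 132.78) / 1090 = 1.44 / 1090 = 0.001321.
Darcy's law: Q = K · A · i = 82.77 × 1730 × 0.001321 = 189.2 m³/day.

189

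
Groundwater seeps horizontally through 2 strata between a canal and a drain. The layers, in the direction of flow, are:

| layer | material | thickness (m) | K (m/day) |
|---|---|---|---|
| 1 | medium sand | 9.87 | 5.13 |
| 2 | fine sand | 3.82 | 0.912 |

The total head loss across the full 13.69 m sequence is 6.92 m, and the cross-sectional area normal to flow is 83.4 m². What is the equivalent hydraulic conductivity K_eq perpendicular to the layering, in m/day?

2.24

Flow is perpendicular to layering, so the layers act in series and the equivalent K is the thickness-weighted harmonic mean.
Total thickness L = 9.87 + 3.82 = 13.69 m.
Σ(b_i/K_i) = 9.87/5.13 + 3.82/0.912 = 6.113 d.
K_eq = L / Σ(b_i/K_i) = 13.69 / 6.113 = 2.240 m/day.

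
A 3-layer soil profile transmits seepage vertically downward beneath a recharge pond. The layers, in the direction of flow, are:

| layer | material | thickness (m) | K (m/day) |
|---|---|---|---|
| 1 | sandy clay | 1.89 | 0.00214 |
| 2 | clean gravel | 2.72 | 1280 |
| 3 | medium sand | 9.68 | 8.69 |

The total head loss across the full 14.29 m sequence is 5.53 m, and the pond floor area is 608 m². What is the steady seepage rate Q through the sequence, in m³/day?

3.80

Flow is perpendicular to layering, so the layers act in series and the equivalent K is the thickness-weighted harmonic mean.
Total thickness L = 1.89 + 2.72 + 9.68 = 14.29 m.
Σ(b_i/K_i) = 1.89/0.00214 + 2.72/1280 + 9.68/8.69 = 884.3 d.
K_eq = L / Σ(b_i/K_i) = 14.29 / 884.3 = 0.01616 m/day.
Q = K_eq · A · (Δh/L) = 0.01616 × 608 × (5.53/14.29) = 3.802 m³/day.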